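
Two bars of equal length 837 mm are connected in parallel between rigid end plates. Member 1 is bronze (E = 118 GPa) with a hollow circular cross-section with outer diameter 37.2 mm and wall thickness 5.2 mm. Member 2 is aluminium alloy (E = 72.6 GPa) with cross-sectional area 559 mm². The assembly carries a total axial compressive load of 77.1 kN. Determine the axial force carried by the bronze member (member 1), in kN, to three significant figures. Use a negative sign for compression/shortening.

-46.5 kN

A_1 = 522.8 mm².
Equal strain + equilibrium ⇒ each member carries load in proportion to AE: A₁E₁ = 61690000 N, A₂E₂ = 40580000 N, ΣAE = 102300000 N.
F₁ = P·A₁E₁/ΣAE = -77100·61690000/102300000 = -46500 N.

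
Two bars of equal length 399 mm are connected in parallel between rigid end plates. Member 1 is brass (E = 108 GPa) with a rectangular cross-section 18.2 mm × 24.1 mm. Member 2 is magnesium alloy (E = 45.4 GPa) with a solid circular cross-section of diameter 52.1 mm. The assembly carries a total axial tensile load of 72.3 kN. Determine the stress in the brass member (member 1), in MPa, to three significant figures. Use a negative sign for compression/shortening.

54.2 MPa

A_1 = 438.6 mm².
A_2 = 2132 mm².
Equal strain + equilibrium ⇒ each member carries load in proportion to AE: A₁E₁ = 47370000 N, A₂E₂ = 96790000 N, ΣAE = 144200000 N.
σ₁ = P·E₁/ΣAE = 72300·108000/144200000 = 54.17 MPa.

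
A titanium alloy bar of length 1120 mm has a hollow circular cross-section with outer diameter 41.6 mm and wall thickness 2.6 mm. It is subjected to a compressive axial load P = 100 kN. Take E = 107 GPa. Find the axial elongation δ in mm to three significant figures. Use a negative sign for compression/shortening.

-3.29 mm

A = 318.6 mm².
δ_mech = NL/(AE) = -100000·1120/(318.6·107000) = -3.286 mm.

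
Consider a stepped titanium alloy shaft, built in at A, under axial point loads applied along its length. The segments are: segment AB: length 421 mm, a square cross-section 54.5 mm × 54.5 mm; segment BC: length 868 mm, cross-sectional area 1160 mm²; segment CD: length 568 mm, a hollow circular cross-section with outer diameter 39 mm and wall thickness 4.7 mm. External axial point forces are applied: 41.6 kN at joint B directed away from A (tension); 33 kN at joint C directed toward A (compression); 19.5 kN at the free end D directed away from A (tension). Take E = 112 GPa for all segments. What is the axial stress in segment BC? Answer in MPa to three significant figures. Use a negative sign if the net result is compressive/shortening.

Internal axial forces (sectioning from the free end, tension +): N_CD = 19.5 kN, N_BC = -13.5 kN, N_AB = 28.1 kN.
σ_BC = N_BC/A_BC = -13500/1160 = -11.64 MPa.

-11.6 MPa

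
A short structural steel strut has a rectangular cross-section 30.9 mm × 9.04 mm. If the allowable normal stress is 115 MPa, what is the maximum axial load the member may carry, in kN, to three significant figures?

32.1 kN

A = 279.3 mm².
P_max = σ_allow · A = 115 · 279.3 = 32120 N = 32.12 kN.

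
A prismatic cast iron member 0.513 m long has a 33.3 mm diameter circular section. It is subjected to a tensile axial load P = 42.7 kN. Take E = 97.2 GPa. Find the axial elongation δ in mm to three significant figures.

A = 870.9 mm².
δ_mech = NL/(AE) = 42700·513/(870.9·97200) = 0.2588 mm.

0.259 mm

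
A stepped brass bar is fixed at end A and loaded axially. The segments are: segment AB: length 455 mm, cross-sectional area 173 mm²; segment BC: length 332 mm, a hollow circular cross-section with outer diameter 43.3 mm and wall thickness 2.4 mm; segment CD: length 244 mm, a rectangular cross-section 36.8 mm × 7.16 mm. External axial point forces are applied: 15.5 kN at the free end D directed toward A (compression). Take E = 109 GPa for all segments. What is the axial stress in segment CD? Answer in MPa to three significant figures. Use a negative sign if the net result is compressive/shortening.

Internal axial forces (sectioning from the free end, tension +): N_CD = -15.5 kN, N_BC = -15.5 kN, N_AB = -15.5 kN.
A_CD = 263.5 mm².
σ_CD = N_CD/A_CD = -15500/263.5 = -58.83 MPa.

-58.8 MPa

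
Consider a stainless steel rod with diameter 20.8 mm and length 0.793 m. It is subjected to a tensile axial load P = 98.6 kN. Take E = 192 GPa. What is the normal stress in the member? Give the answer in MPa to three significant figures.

A = 339.8 mm².
σ = N/A = 98600/339.8 = 290.2 MPa.

290 MPa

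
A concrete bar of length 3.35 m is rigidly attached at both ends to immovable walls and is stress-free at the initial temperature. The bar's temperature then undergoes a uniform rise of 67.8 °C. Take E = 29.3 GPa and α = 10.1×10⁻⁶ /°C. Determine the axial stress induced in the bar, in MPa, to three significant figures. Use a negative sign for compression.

Free thermal expansion αLΔT = 10.1e-6 · 3350 · 67.8 = 2.294 mm.
The walls impose strain ε = −(2.294)/3350 = -6.8478e-04; σ = Eε = 29300 · -6.8478e-04 = -20.06 MPa.

-20.1 MPa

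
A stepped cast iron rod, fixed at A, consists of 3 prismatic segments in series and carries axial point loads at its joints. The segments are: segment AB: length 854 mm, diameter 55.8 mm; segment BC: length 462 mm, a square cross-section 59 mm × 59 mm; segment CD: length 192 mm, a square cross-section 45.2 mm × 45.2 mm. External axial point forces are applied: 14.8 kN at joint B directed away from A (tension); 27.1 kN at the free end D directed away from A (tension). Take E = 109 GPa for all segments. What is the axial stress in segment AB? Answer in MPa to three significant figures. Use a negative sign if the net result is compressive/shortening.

Internal axial forces (sectioning from the free end, tension +): N_CD = 27.1 kN, N_BC = 27.1 kN, N_AB = 41.9 kN.
A_AB = 2445 mm².
σ_AB = N_AB/A_AB = 41900/2445 = 17.13 MPa.

17.1 MPa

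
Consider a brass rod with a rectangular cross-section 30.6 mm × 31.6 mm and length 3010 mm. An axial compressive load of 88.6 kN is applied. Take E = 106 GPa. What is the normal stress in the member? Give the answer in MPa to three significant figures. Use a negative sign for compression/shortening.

A = 967 mm².
σ = N/A = -88600/967 = -91.63 MPa.

-91.6 MPa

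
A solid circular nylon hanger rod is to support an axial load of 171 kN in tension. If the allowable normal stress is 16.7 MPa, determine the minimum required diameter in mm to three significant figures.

114 mm

Required area A ≥ P/σ_allow = 171000/16.7 = 10240 mm².
For a solid circular section, d ≥ √(4A/π) = 114.2 mm.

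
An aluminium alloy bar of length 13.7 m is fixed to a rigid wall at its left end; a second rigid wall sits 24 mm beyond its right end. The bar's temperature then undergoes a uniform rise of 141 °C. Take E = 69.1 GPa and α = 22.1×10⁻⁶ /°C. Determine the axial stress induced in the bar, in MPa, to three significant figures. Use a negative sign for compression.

-94.3 MPa

Free thermal expansion αLΔT = 22.1e-6 · 13700 · 141 = 42.69 mm.
The walls engage after the gap closes; constrained expansion = 42.69 − 24 = 18.69 mm.
The walls impose strain ε = −(18.69)/13700 = -1.3643e-03; σ = Eε = 69100 · -1.3643e-03 = -94.27 MPa.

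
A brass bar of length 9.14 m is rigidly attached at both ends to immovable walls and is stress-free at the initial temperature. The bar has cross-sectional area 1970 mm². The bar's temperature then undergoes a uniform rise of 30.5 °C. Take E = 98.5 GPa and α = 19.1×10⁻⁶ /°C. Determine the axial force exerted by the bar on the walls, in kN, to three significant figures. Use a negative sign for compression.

-113 kN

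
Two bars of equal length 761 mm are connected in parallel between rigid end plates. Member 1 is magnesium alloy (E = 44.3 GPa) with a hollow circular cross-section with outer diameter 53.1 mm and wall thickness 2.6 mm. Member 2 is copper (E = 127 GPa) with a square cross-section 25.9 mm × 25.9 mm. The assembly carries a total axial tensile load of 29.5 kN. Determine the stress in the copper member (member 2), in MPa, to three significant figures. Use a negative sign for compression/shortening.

36.2 MPa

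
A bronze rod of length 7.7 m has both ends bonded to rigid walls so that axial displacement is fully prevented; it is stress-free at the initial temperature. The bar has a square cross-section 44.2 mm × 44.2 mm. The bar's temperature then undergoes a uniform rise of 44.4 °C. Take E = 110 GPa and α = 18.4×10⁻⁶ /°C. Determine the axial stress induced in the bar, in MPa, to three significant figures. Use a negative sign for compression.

-89.9 MPa

Free thermal expansion αLΔT = 18.4e-6 · 7700 · 44.4 = 6.291 mm.
The walls impose strain ε = −(6.291)/7700 = -8.1696e-04; σ = Eε = 110000 · -8.1696e-04 = -89.87 MPa.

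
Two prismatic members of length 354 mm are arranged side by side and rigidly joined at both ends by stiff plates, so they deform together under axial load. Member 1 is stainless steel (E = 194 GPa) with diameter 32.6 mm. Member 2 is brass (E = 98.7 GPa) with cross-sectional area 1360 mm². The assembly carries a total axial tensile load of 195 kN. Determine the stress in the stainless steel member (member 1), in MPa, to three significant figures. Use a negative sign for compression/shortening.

A_1 = 834.7 mm².
Equal strain + equilibrium ⇒ each member carries load in proportion to AE: A₁E₁ = 161900000 N, A₂E₂ = 134200000 N, ΣAE = 296200000 N.
σ₁ = P·E₁/ΣAE = 195000·194000/296200000 = 127.7 MPa.

128 MPa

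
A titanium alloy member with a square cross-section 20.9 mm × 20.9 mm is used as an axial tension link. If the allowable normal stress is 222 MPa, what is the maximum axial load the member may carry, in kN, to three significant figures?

97.0 kN

A = 436.8 mm².
P_max = σ_allow · A = 222 · 436.8 = 96970 N = 96.97 kN.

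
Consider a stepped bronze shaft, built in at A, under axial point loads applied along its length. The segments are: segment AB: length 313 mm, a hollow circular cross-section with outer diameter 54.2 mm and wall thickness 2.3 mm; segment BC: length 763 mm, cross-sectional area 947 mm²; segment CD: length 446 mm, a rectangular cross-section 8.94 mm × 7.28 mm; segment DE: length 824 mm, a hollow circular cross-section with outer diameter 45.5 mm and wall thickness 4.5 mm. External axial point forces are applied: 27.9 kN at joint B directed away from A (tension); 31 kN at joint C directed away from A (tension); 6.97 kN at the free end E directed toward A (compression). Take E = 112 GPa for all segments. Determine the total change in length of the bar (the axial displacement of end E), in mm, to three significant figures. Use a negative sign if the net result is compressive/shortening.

Internal axial forces (sectioning from the free end, tension +): N_DE = -6.97 kN, N_CD = -6.97 kN, N_BC = 24.03 kN, N_AB = 51.93 kN.
A_AB = 375 mm².
A_CD = 65.08 mm².
A_DE = 579.6 mm².
δ_AB = 51930·313/(375·112000) = 0.387 mm
δ_BC = 24030·763/(947·112000) = 0.1729 mm
δ_CD = -6970·446/(65.08·112000) = -0.4265 mm
δ_DE = -6970·824/(579.6·112000) = -0.08847 mm
δ = Σδ_i = 0.04492 mm.

0.0449 mm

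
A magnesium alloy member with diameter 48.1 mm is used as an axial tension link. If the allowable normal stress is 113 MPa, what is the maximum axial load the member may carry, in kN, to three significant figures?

A = 1817 mm².
P_max = σ_allow · A = 113 · 1817 = 205300 N = 205.3 kN.

205 kN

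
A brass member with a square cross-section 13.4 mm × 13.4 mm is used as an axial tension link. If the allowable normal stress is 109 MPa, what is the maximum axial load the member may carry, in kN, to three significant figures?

A = 179.6 mm².
P_max = σ_allow · A = 109 · 179.6 = 19570 N = 19.57 kN.

19.6 kN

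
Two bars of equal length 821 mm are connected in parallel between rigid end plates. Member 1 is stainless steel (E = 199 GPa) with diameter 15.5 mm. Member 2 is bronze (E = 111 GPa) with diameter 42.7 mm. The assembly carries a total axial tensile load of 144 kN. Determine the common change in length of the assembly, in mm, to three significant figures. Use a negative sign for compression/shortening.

0.602 mm

A_1 = 188.7 mm².
A_2 = 1432 mm².
Equal strain + equilibrium ⇒ each member carries load in proportion to AE: A₁E₁ = 37550000 N, A₂E₂ = 159000000 N, ΣAE = 196500000 N.
δ = PL/ΣAE = 144000·821/196500000 = 0.6016 mm.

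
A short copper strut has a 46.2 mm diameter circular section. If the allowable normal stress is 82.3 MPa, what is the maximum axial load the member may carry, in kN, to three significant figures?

138 kN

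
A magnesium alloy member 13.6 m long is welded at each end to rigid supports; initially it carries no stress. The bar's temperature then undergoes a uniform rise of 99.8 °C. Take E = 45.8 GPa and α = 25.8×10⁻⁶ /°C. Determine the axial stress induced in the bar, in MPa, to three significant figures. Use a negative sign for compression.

-118 MPa

Free thermal expansion αLΔT = 25.8e-6 · 13600 · 99.8 = 35.02 mm.
The walls impose strain ε = −(35.02)/13600 = -2.5748e-03; σ = Eε = 45800 · -2.5748e-03 = -117.9 MPa.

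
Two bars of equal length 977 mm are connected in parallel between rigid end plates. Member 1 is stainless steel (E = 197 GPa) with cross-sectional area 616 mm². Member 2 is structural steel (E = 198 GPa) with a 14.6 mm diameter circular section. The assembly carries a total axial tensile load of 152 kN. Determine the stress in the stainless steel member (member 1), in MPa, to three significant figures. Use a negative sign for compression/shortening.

A_2 = 167.4 mm².
Equal strain + equilibrium ⇒ each member carries load in proportion to AE: A₁E₁ = 121400000 N, A₂E₂ = 33150000 N, ΣAE = 154500000 N.
σ₁ = P·E₁/ΣAE = 152000·197000/154500000 = 193.8 MPa.

194 MPa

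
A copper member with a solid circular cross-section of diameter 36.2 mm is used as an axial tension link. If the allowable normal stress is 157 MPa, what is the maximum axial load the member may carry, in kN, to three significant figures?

162 kN

A = 1029 mm².
P_max = σ_allow · A = 157 · 1029 = 161600 N = 161.6 kN.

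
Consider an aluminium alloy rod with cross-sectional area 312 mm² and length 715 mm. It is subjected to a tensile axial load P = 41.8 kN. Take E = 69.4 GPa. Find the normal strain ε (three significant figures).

σ = N/A = 134 MPa; ε = σ/E = 134/69400 = 1.930e-03.

0.00193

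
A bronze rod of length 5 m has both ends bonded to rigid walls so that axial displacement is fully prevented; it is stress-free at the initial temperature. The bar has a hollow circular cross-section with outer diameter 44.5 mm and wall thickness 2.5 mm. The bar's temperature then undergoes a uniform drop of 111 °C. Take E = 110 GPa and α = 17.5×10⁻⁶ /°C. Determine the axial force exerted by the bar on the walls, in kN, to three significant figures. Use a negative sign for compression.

70.5 kN

Free thermal expansion αLΔT = 17.5e-6 · 5000 · -111 = -9.712 mm.
The walls impose strain ε = −(-9.712)/5000 = 1.9425e-03; σ = Eε = 110000 · 1.9425e-03 = 213.7 MPa.
Wall reaction R = σ·A = 213.7·329.9 = 70480 N = 70.48 kN.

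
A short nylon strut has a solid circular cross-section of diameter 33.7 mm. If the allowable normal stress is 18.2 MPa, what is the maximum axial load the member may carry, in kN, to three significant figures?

16.2 kN

A = 892 mm².
P_max = σ_allow · A = 18.2 · 892 = 16230 N = 16.23 kN.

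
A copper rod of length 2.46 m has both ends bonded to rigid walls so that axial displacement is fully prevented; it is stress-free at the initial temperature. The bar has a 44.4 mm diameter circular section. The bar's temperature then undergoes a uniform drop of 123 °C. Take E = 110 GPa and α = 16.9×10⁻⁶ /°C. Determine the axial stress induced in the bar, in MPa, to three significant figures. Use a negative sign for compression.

229 MPa

Free thermal expansion αLΔT = 16.9e-6 · 2460 · -123 = -5.114 mm.
The walls impose strain ε = −(-5.114)/2460 = 2.0787e-03; σ = Eε = 110000 · 2.0787e-03 = 228.7 MPa.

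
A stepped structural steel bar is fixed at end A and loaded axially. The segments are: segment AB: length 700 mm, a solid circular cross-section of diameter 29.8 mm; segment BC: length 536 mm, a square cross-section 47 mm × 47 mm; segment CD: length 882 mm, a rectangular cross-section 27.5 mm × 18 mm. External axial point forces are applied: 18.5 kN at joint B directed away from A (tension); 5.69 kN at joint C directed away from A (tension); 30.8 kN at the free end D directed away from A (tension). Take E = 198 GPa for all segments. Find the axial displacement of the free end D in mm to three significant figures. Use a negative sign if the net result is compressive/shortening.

Internal axial forces (sectioning from the free end, tension +): N_CD = 30.8 kN, N_BC = 36.49 kN, N_AB = 54.99 kN.
A_AB = 697.5 mm².
A_BC = 2209 mm².
A_CD = 495 mm².
δ_AB = 54990·700/(697.5·198000) = 0.2787 mm
δ_BC = 36490·536/(2209·198000) = 0.04472 mm
δ_CD = 30800·882/(495·198000) = 0.2772 mm
δ = Σδ_i = 0.6006 mm.

0.601 mm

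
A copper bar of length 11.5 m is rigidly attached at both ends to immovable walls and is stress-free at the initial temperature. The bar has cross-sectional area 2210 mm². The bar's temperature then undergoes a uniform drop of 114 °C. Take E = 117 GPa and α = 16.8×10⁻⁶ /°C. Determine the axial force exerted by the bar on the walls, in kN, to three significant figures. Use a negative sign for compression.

495 kN

Free thermal expansion αLΔT = 16.8e-6 · 11500 · -114 = -22.02 mm.
The walls impose strain ε = −(-22.02)/11500 = 1.9152e-03; σ = Eε = 117000 · 1.9152e-03 = 224.1 MPa.
Wall reaction R = σ·A = 224.1·2210 = 495200 N = 495.2 kN.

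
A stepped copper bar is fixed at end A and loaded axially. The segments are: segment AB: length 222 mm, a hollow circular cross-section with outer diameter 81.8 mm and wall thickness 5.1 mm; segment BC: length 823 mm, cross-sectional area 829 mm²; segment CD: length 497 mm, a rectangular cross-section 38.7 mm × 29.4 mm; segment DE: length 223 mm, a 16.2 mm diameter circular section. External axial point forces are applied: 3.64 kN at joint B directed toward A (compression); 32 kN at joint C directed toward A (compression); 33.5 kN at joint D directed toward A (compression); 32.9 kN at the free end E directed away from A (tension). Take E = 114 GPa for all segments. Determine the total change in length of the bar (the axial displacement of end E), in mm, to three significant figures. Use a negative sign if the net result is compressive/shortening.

Internal axial forces (sectioning from the free end, tension +): N_DE = 32.9 kN, N_CD = -0.6 kN, N_BC = -32.6 kN, N_AB = -36.24 kN.
A_AB = 1229 mm².
A_CD = 1138 mm².
A_DE = 206.1 mm².
δ_AB = -36240·222/(1229·114000) = -0.05743 mm
δ_BC = -32600·823/(829·114000) = -0.2839 mm
δ_CD = -600·497/(1138·114000) = -0.002299 mm
δ_DE = 32900·223/(206.1·114000) = 0.3122 mm
δ = Σδ_i = -0.03139 mm.

-0.0314 mm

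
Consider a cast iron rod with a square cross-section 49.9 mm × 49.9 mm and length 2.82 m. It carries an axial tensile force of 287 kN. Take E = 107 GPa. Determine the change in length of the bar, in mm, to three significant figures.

3.04 mm

A = 2490 mm².
δ_mech = NL/(AE) = 287000·2820/(2490·107000) = 3.038 mm.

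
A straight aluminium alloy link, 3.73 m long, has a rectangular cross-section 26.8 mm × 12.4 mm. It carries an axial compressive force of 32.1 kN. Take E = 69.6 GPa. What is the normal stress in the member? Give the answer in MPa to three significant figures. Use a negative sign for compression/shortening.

-96.6 MPa

A = 332.3 mm².
σ = N/A = -32100/332.3 = -96.59 MPa.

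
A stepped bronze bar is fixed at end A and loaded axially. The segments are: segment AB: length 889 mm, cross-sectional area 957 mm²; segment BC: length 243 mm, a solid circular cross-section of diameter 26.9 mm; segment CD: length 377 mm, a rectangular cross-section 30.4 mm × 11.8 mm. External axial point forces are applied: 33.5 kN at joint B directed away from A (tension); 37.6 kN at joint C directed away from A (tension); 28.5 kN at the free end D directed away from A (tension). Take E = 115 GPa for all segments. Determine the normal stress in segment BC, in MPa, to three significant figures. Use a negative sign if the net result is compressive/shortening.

116 MPa

Internal axial forces (sectioning from the free end, tension +): N_CD = 28.5 kN, N_BC = 66.1 kN, N_AB = 99.6 kN.
A_BC = 568.3 mm².
σ_BC = N_BC/A_BC = 66100/568.3 = 116.3 MPa.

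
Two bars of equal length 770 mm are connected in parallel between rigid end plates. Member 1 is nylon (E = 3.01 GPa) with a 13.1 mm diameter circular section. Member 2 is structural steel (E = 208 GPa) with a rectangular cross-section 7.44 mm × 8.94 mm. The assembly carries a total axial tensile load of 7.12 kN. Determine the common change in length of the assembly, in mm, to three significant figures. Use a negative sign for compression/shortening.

0.385 mm

A_1 = 134.8 mm².
A_2 = 66.51 mm².
Equal strain + equilibrium ⇒ each member carries load in proportion to AE: A₁E₁ = 405700 N, A₂E₂ = 13830000 N, ΣAE = 14240000 N.
δ = PL/ΣAE = 7120·770/14240000 = 0.385 mm.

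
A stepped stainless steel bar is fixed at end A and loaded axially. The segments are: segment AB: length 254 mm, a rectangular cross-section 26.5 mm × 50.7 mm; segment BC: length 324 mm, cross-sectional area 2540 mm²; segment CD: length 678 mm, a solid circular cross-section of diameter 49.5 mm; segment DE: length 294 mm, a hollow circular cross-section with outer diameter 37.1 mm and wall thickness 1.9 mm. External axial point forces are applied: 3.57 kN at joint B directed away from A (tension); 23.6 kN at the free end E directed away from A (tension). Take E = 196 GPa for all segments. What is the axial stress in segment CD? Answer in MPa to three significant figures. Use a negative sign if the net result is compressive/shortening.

Internal axial forces (sectioning from the free end, tension +): N_DE = 23.6 kN, N_CD = 23.6 kN, N_BC = 23.6 kN, N_AB = 27.17 kN.
A_CD = 1924 mm².
σ_CD = N_CD/A_CD = 23600/1924 = 12.26 MPa.

12.3 MPa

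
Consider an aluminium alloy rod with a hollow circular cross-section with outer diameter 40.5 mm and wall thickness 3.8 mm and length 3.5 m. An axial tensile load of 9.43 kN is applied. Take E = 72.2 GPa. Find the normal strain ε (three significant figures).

2.98e-04

A = 438.1 mm².
σ = N/A = 21.52 MPa; ε = σ/E = 21.52/72200 = 2.981e-04.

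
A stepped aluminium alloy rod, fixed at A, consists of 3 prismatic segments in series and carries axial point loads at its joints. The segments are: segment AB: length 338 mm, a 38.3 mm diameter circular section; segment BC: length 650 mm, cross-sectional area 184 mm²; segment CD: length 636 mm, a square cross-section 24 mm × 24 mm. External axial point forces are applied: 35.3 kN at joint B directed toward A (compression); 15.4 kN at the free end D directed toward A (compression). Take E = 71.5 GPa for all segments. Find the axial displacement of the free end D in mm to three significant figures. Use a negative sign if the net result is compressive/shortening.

-1.21 mm

Internal axial forces (sectioning from the free end, tension +): N_CD = -15.4 kN, N_BC = -15.4 kN, N_AB = -50.7 kN.
A_AB = 1152 mm².
A_CD = 576 mm².
δ_AB = -50700·338/(1152·71500) = -0.208 mm
δ_BC = -15400·650/(184·71500) = -0.7609 mm
δ_CD = -15400·636/(576·71500) = -0.2378 mm
δ = Σδ_i = -1.207 mm.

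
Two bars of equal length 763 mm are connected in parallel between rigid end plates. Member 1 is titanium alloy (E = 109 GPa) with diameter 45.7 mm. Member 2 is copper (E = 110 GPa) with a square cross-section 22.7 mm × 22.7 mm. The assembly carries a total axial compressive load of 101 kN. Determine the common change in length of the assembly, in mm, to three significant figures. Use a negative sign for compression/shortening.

-0.327 mm

A_1 = 1640 mm².
A_2 = 515.3 mm².
Equal strain + equilibrium ⇒ each member carries load in proportion to AE: A₁E₁ = 178800000 N, A₂E₂ = 56680000 N, ΣAE = 235500000 N.
δ = PL/ΣAE = -101000·763/235500000 = -0.3273 mm.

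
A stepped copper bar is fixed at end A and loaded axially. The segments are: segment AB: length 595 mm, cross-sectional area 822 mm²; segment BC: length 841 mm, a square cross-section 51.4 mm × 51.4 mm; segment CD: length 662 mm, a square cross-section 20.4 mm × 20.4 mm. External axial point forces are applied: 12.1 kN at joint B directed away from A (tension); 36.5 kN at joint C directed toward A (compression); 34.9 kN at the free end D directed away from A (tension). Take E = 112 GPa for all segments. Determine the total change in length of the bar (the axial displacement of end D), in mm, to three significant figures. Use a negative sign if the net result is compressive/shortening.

Internal axial forces (sectioning from the free end, tension +): N_CD = 34.9 kN, N_BC = -1.6 kN, N_AB = 10.5 kN.
A_BC = 2642 mm².
A_CD = 416.2 mm².
δ_AB = 10500·595/(822·112000) = 0.06786 mm
δ_BC = -1600·841/(2642·112000) = -0.004547 mm
δ_CD = 34900·662/(416.2·112000) = 0.4957 mm
δ = Σδ_i = 0.559 mm.

0.559 mm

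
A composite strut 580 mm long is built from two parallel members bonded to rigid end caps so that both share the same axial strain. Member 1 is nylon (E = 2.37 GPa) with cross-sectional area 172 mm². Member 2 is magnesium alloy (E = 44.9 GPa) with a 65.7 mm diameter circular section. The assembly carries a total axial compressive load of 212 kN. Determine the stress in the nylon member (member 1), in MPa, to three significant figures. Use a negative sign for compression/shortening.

-3.29 MPa

A_2 = 3390 mm².
Equal strain + equilibrium ⇒ each member carries load in proportion to AE: A₁E₁ = 407600 N, A₂E₂ = 152200000 N, ΣAE = 152600000 N.
σ₁ = P·E₁/ΣAE = -212000·2370/152600000 = -3.292 MPa.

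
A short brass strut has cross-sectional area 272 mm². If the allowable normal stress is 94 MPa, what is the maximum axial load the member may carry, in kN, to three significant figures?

25.6 kN

P_max = σ_allow · A = 94 · 272 = 25570 N = 25.57 kN.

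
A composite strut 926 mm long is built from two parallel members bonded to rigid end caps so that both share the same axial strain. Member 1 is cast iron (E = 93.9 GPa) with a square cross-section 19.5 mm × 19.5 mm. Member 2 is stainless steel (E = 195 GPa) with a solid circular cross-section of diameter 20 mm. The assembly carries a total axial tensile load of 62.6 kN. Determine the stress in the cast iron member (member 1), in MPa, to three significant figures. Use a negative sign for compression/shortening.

60.6 MPa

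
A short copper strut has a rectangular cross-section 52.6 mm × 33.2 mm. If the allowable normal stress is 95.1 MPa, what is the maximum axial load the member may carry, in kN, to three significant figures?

166 kN

A = 1746 mm².
P_max = σ_allow · A = 95.1 · 1746 = 166100 N = 166.1 kN.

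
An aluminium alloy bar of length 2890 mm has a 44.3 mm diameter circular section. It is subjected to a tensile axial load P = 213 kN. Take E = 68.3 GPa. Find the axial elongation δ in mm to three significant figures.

5.85 mm

A = 1541 mm².
δ_mech = NL/(AE) = 213000·2890/(1541·68300) = 5.847 mm.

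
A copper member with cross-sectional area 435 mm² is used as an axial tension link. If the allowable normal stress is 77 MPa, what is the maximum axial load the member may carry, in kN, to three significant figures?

P_max = σ_allow · A = 77 · 435 = 33500 N = 33.49 kN.

33.5 kN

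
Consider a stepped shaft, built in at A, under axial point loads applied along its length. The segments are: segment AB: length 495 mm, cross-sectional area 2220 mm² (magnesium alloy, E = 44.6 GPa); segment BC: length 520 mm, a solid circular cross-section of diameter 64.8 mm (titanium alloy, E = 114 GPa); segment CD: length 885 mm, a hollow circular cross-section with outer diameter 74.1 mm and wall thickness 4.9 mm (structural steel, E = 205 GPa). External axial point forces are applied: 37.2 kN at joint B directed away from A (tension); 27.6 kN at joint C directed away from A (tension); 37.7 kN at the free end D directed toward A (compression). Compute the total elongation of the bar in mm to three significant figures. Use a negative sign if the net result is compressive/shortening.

-0.0313 mm

Internal axial forces (sectioning from the free end, tension +): N_CD = -37.7 kN, N_BC = -10.1 kN, N_AB = 27.1 kN.
A_BC = 3298 mm².
A_CD = 1065 mm².
δ_AB = 27100·495/(2220·44600) = 0.1355 mm
δ_BC = -10100·520/(3298·114000) = -0.01397 mm
δ_CD = -37700·885/(1065·205000) = -0.1528 mm
δ = Σδ_i = -0.03127 mm.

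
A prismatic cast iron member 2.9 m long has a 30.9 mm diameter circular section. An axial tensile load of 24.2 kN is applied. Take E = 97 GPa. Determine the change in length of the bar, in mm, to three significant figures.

A = 749.9 mm².
δ_mech = NL/(AE) = 24200·2900/(749.9·97000) = 0.9648 mm.

0.965 mm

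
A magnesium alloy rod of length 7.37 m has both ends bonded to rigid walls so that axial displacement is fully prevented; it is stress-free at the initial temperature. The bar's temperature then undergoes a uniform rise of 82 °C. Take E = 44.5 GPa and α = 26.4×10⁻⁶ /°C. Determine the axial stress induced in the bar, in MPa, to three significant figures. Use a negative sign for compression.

Free thermal expansion αLΔT = 26.4e-6 · 7370 · 82 = 15.95 mm.
The walls impose strain ε = −(15.95)/7370 = -2.1648e-03; σ = Eε = 44500 · -2.1648e-03 = -96.33 MPa.

-96.3 MPa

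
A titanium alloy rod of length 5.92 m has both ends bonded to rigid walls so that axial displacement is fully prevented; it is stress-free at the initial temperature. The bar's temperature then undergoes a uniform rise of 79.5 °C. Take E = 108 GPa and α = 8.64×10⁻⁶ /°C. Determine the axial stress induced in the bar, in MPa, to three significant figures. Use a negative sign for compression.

-74.2 MPa

Free thermal expansion αLΔT = 8.64e-6 · 5920 · 79.5 = 4.066 mm.
The walls impose strain ε = −(4.066)/5920 = -6.8688e-04; σ = Eε = 108000 · -6.8688e-04 = -74.18 MPa.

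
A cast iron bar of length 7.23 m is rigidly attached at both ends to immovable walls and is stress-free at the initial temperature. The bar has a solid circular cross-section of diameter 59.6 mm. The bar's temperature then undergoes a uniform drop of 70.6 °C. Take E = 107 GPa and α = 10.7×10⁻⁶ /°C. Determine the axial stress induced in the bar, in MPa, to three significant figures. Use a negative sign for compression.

Free thermal expansion αLΔT = 10.7e-6 · 7230 · -70.6 = -5.462 mm.
The walls impose strain ε = −(-5.462)/7230 = 7.5542e-04; σ = Eε = 107000 · 7.5542e-04 = 80.83 MPa.

80.8 MPa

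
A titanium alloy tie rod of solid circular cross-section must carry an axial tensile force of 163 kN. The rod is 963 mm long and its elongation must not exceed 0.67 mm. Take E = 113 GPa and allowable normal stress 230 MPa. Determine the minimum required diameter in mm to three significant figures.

Required area A ≥ P/σ_allow = 163000/230 = 708.7 mm².
For a solid circular section, d ≥ √(4A/π) = 30.04 mm.
Elongation limit: A ≥ PL/(Eδ_allow) = 163000·963/(113000·0.67) = 2073 mm² ⇒ d ≥ 51.38 mm.
The elongation limit governs.

51.4 mm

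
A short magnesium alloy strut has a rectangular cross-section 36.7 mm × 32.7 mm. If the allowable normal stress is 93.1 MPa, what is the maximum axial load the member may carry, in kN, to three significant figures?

112 kN

A = 1200 mm².
P_max = σ_allow · A = 93.1 · 1200 = 111700 N = 111.7 kN.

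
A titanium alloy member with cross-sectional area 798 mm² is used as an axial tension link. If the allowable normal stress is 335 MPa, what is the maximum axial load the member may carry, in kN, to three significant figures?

P_max = σ_allow · A = 335 · 798 = 267300 N = 267.3 kN.

267 kN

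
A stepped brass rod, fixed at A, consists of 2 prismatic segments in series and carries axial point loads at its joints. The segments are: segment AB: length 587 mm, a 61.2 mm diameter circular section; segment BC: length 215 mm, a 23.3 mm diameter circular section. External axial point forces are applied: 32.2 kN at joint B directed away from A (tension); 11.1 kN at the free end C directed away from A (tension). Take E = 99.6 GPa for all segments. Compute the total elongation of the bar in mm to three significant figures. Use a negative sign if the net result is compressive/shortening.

Internal axial forces (sectioning from the free end, tension +): N_BC = 11.1 kN, N_AB = 43.3 kN.
A_AB = 2942 mm².
A_BC = 426.4 mm².
δ_AB = 43300·587/(2942·99600) = 0.08675 mm
δ_BC = 11100·215/(426.4·99600) = 0.0562 mm
δ = Σδ_i = 0.1429 mm.

0.143 mm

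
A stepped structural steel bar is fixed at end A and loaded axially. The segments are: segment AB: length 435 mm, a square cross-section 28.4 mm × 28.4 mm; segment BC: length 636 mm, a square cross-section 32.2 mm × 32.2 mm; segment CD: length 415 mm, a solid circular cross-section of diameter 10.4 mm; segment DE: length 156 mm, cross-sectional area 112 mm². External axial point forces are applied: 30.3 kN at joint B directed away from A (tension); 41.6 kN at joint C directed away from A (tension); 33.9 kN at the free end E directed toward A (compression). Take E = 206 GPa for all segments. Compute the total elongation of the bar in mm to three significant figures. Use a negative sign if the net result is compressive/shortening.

Internal axial forces (sectioning from the free end, tension +): N_DE = -33.9 kN, N_CD = -33.9 kN, N_BC = 7.7 kN, N_AB = 38 kN.
A_AB = 806.6 mm².
A_BC = 1037 mm².
A_CD = 84.95 mm².
δ_AB = 38000·435/(806.6·206000) = 0.09949 mm
δ_BC = 7700·636/(1037·206000) = 0.02293 mm
δ_CD = -33900·415/(84.95·206000) = -0.8039 mm
δ_DE = -33900·156/(112·206000) = -0.2292 mm
δ = Σδ_i = -0.9107 mm.

-0.911 mm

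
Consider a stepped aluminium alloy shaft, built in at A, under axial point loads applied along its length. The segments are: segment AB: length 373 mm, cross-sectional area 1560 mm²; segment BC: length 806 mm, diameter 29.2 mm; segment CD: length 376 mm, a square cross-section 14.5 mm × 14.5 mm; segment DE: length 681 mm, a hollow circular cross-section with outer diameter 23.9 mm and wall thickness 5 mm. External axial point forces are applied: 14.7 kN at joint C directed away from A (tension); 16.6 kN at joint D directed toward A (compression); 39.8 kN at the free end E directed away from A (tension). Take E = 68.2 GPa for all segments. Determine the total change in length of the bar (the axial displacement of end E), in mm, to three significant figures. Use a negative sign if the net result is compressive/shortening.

Internal axial forces (sectioning from the free end, tension +): N_DE = 39.8 kN, N_CD = 23.2 kN, N_BC = 37.9 kN, N_AB = 37.9 kN.
A_BC = 669.7 mm².
A_CD = 210.2 mm².
A_DE = 296.9 mm².
δ_AB = 37900·373/(1560·68200) = 0.1329 mm
δ_BC = 37900·806/(669.7·68200) = 0.6689 mm
δ_CD = 23200·376/(210.2·68200) = 0.6084 mm
δ_DE = 39800·681/(296.9·68200) = 1.339 mm
δ = Σδ_i = 2.749 mm.

2.75 mm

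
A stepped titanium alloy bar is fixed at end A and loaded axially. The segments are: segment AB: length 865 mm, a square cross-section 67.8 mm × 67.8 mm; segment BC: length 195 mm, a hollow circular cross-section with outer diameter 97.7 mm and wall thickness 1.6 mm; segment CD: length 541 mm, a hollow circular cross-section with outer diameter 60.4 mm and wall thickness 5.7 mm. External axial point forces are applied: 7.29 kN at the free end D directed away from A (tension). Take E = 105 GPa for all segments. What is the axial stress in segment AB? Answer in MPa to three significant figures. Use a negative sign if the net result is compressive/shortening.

1.59 MPa

Internal axial forces (sectioning from the free end, tension +): N_CD = 7.29 kN, N_BC = 7.29 kN, N_AB = 7.29 kN.
A_AB = 4597 mm².
σ_AB = N_AB/A_AB = 7290/4597 = 1.586 MPa.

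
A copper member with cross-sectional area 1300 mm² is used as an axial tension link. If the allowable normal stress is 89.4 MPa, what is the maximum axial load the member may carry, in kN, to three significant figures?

P_max = σ_allow · A = 89.4 · 1300 = 116200 N = 116.2 kN.

116 kN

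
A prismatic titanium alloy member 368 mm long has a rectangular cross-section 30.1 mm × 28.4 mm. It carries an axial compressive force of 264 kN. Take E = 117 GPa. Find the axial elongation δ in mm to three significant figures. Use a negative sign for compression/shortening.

-0.971 mm

A = 854.8 mm².
δ_mech = NL/(AE) = -264000·368/(854.8·117000) = -0.9714 mm.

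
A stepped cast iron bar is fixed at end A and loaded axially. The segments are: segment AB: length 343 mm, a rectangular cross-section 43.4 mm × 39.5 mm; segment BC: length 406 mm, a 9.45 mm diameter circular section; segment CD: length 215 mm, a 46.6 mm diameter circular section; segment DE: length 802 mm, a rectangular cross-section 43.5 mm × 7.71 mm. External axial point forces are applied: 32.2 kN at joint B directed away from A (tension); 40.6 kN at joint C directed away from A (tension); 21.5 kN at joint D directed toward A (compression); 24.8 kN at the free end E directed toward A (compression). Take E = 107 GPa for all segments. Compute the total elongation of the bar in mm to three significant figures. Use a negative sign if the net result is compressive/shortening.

Internal axial forces (sectioning from the free end, tension +): N_DE = -24.8 kN, N_CD = -46.3 kN, N_BC = -5.7 kN, N_AB = 26.5 kN.
A_AB = 1714 mm².
A_BC = 70.14 mm².
A_CD = 1706 mm².
A_DE = 335.4 mm².
δ_AB = 26500·343/(1714·107000) = 0.04955 mm
δ_BC = -5700·406/(70.14·107000) = -0.3084 mm
δ_CD = -46300·215/(1706·107000) = -0.05455 mm
δ_DE = -24800·802/(335.4·107000) = -0.5542 mm
δ = Σδ_i = -0.8676 mm.

-0.868 mm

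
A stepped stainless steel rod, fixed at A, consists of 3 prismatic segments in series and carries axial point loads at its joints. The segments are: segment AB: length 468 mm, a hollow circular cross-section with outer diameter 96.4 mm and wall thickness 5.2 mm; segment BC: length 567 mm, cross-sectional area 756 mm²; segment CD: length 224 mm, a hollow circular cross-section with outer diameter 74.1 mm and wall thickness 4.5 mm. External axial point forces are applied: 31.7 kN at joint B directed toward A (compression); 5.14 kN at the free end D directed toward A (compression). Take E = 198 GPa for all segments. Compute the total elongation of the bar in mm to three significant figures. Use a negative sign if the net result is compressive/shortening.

Internal axial forces (sectioning from the free end, tension +): N_CD = -5.14 kN, N_BC = -5.14 kN, N_AB = -36.84 kN.
A_AB = 1490 mm².
A_CD = 983.9 mm².
δ_AB = -36840·468/(1490·198000) = -0.05845 mm
δ_BC = -5140·567/(756·198000) = -0.01947 mm
δ_CD = -5140·224/(983.9·198000) = -0.00591 mm
δ = Σδ_i = -0.08383 mm.

-0.0838 mm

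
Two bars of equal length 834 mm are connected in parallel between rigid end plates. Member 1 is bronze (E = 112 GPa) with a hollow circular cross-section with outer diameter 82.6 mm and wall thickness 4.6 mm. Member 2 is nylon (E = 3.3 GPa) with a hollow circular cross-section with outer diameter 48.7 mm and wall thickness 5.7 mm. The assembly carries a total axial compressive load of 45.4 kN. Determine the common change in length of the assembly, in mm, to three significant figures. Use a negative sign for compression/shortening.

A_1 = 1127 mm².
A_2 = 770 mm².
Equal strain + equilibrium ⇒ each member carries load in proportion to AE: A₁E₁ = 126200000 N, A₂E₂ = 2541000 N, ΣAE = 128800000 N.
δ = PL/ΣAE = -45400·834/128800000 = -0.294 mm.

-0.294 mm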